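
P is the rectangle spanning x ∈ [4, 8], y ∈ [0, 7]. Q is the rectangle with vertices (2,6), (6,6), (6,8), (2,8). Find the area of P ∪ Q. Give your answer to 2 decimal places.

By inclusion–exclusion:
Individual areas: |P| = 28, |Q| = 8.
|P∩Q|: x∈[4,6], y∈[6,7] → 2·1 = 2.
|P ∪ Q| = 36 − 2 = 34.00.

34.00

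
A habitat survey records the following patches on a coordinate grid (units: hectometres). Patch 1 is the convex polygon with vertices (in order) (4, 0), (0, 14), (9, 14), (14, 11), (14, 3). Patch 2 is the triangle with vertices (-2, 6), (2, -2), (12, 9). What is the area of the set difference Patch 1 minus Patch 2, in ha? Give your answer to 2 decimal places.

110.02

|Patch 1| = 145.5, |Patch 1∩Patch 2| = 35.4841.
|Patch 1 ∖ Patch 2| = |Patch 1| − |Patch 1∩Patch 2| = 145.5 − 35.4841 = 110.02.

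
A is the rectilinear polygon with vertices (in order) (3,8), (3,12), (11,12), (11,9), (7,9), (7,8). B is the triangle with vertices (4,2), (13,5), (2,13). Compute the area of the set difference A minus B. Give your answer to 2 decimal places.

16.69

|A| = 28, |A∩B| = 11.3125.
|A ∖ B| = |A| − |A∩B| = 28 − 11.3125 = 16.69.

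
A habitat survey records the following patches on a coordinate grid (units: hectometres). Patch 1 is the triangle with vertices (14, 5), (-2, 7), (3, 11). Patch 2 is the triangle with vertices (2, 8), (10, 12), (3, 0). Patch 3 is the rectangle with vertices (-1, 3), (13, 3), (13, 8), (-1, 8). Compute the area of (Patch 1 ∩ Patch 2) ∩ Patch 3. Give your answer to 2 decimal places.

The region (Patch 1 ∩ Patch 2) ∩ Patch 3 is the polygon with vertices (2,8), (7.667,8), (6.466,5.942), (2.191,6.476).
By the shoelace formula its area is 9.04.

9.04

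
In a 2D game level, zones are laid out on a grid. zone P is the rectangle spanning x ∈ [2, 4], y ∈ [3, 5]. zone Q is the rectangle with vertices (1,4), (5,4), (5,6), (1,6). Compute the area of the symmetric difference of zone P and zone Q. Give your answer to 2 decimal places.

|zone P∩zone Q|: x∈[2,4], y∈[4,5] → 2·1 = 2.
|zone P △ zone Q| = |zone P| + |zone Q| − 2·|zone P∩zone Q| = 4 + 8 − 4 = 8.00.

8.00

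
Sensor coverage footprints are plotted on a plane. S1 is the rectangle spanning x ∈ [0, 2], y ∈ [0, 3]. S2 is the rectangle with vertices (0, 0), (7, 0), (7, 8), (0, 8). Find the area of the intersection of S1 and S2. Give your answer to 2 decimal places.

6.00

|S1∩S2|: x∈[0,2], y∈[0,3] → 2·3 = 6.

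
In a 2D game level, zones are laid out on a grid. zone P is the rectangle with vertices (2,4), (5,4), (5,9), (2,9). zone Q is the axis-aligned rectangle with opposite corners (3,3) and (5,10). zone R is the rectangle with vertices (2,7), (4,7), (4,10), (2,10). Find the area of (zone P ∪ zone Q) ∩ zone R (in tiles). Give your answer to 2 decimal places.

The region (zone P ∪ zone Q) ∩ zone R is the polygon with vertices (2,9), (3,9), (3,10), (4,10), (4,7), (2,7).
By the shoelace formula its area is 5.00.

5.00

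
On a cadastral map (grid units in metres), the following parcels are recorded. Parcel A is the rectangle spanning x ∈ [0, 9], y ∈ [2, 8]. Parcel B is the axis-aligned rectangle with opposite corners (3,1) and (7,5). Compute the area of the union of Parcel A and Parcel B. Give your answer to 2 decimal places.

By inclusion–exclusion:
Individual areas: |Parcel A| = 54, |Parcel B| = 16.
|Parcel A∩Parcel B|: x∈[3,7], y∈[2,5] → 4·3 = 12.
|Parcel A ∪ Parcel B| = 70 − 12 = 58.00.

58.00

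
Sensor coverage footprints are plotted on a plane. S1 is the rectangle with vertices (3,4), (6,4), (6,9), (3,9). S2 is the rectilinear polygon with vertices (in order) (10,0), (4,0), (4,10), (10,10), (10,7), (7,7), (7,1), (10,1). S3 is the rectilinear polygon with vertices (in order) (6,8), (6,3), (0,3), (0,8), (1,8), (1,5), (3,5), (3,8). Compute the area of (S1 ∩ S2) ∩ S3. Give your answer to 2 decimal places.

8.00

The region (S1 ∩ S2) ∩ S3 is the polygon with vertices (6,4), (4,4), (4,8), (6,8).
By the shoelace formula its area is 8.00.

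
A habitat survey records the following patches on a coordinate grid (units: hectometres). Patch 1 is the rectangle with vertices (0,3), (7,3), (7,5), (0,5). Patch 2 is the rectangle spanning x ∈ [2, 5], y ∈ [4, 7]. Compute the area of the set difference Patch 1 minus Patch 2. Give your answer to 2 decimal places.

11.00

|Patch 1∩Patch 2|: x∈[2,5], y∈[4,5] → 3·1 = 3.
|Patch 1| = 14.
|Patch 1 ∖ Patch 2| = |Patch 1| − |Patch 1∩Patch 2| = 14 − 3 = 11.00.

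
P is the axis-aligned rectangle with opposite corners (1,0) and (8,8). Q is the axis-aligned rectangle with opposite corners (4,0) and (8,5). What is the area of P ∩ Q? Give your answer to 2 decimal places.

|P∩Q|: x∈[4,8], y∈[0,5] → 4·5 = 20.

20.00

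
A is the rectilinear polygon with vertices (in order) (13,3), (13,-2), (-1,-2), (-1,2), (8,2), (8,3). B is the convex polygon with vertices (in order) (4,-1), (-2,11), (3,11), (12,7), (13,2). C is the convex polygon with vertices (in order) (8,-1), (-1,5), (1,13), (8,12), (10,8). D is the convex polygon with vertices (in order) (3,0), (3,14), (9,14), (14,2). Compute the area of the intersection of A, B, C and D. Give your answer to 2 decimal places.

5.96

The intersection is the polygon with vertices (8.889,3), (8.442,0.99), (5.75,0.5), (3.5,2), (8,2), (8,3).
By the shoelace formula its area is 5.96.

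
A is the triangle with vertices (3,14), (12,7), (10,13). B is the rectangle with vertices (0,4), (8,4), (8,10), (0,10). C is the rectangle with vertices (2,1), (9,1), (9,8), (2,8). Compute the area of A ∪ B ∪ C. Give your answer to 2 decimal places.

By inclusion–exclusion:
Individual areas: |A| = 20, |B| = 48, |C| = 49.
|A∩B| = 0.
|A∩C| = 0.
|B∩C|: x∈[2,8], y∈[4,8] → 6·4 = 24.
|A∩B∩C| = 0.
|A ∪ B ∪ C| = 117 − 24 + 0 = 93.00.

93.00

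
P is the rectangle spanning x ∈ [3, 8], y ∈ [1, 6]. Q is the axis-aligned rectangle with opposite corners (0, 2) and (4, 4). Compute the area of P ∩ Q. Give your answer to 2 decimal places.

|P∩Q|: x∈[3,4], y∈[2,4] → 1·2 = 2.

2.00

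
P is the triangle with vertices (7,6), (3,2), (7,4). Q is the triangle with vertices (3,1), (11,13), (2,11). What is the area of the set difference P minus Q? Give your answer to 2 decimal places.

|P| = 4, |P∩Q| = 0.5.
|P ∖ Q| = |P| − |P∩Q| = 4 − 0.5 = 3.50.

3.50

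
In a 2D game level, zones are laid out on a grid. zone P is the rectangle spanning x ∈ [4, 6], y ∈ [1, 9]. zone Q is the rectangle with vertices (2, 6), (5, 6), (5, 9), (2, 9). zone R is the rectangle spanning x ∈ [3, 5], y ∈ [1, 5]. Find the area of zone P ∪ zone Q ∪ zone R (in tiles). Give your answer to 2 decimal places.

By inclusion–exclusion:
Individual areas: |zone P| = 16, |zone Q| = 9, |zone R| = 8.
|zone P∩zone Q|: x∈[4,5], y∈[6,9] → 1·3 = 3.
|zone P∩zone R|: x∈[4,5], y∈[1,5] → 1·4 = 4.
|zone Q∩zone R| = 0 (no overlap).
|zone P∩zone Q∩zone R| = 0.
|zone P ∪ zone Q ∪ zone R| = 33 − 7 + 0 = 26.00.

26.00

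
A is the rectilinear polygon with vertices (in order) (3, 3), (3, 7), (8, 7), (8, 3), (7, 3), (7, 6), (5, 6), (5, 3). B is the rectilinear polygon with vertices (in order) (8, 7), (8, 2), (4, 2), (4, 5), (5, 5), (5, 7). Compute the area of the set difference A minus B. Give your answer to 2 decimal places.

6.00

|A| = 14, |A∩B| = 8.
|A ∖ B| = |A| − |A∩B| = 14 − 8 = 6.00.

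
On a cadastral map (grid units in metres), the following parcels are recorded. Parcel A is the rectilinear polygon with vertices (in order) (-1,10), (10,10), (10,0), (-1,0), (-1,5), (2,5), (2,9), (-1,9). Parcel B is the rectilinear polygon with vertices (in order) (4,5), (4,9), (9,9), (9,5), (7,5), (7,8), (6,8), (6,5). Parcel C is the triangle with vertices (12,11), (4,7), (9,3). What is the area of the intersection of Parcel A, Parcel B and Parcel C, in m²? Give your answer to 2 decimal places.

10.60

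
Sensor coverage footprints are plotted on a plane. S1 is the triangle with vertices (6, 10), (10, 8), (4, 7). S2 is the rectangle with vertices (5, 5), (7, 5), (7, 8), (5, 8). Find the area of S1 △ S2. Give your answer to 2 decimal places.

|S1| = 8, |S2| = 6, |S1∩S2| = 1.3333.
|S1 △ S2| = |S1| + |S2| − 2·|S1∩S2| = 8 + 6 − 2.6667 = 11.33.

11.33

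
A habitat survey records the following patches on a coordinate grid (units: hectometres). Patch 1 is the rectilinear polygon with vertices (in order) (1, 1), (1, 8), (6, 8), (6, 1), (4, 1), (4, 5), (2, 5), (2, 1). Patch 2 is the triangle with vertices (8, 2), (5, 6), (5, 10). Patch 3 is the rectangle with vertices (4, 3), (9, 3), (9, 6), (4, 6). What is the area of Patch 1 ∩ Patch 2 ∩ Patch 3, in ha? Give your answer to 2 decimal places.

The intersection is the polygon with vertices (6,4.667), (5,6), (6,6).
By the shoelace formula its area is 0.67.

0.67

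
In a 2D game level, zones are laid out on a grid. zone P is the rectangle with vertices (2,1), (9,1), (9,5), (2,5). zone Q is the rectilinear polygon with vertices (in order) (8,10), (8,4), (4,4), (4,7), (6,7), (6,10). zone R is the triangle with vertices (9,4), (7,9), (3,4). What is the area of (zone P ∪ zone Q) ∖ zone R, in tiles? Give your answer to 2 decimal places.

27.70

|zone P ∪ zone Q| = 42.
|(zone P ∪ zone Q) ∩ zone R| = 14.3.
|(zone P ∪ zone Q) ∖ zone R| = 42 − 14.3 = 27.70.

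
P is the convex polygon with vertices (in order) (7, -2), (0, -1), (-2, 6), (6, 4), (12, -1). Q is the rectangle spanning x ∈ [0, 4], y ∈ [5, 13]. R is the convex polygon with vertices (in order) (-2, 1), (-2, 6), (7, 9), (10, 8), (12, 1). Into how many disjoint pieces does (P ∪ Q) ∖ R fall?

(P ∪ Q) ∖ R splits into 2 disjoint pieces (area 28.1714, area 22.6667).

2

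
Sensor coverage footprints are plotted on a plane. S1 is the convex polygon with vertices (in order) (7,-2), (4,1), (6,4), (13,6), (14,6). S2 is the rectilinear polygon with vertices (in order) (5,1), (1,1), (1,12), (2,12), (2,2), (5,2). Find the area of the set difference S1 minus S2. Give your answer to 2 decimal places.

|S1| = 33.5, |S1∩S2| = 0.6667.
|S1 ∖ S2| = |S1| − |S1∩S2| = 33.5 − 0.6667 = 32.83.

32.83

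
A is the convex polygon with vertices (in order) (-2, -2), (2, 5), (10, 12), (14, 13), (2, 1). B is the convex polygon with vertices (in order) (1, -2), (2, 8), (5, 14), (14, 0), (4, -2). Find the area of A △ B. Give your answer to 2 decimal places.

107.51

|A| = 42, |B| = 115, |A∩B| = 24.7456.
|A △ B| = |A| + |B| − 2·|A∩B| = 42 + 115 − 49.4911 = 107.51.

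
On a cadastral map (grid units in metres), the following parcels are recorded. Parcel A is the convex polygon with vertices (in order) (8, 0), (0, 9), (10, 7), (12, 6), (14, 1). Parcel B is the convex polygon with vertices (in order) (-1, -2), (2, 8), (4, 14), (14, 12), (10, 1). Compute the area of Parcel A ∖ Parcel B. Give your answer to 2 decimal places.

14.72

|Parcel A| = 61, |Parcel A∩Parcel B| = 46.279.
|Parcel A ∖ Parcel B| = |Parcel A| − |Parcel A∩Parcel B| = 61 − 46.279 = 14.72.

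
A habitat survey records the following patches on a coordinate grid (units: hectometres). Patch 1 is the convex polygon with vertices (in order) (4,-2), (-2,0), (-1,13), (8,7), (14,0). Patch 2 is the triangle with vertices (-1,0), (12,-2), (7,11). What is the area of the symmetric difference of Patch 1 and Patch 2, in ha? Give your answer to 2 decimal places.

71.86

|Patch 1| = 133.5, |Patch 2| = 79.5, |Patch 1∩Patch 2| = 70.5683.
|Patch 1 △ Patch 2| = |Patch 1| + |Patch 2| − 2·|Patch 1∩Patch 2| = 133.5 + 79.5 − 141.1366 = 71.86.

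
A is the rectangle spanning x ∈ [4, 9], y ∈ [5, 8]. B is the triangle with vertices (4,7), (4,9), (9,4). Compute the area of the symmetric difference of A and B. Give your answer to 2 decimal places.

|A| = 15, |B| = 5, |A∩B| = 4.1667.
|A △ B| = |A| + |B| − 2·|A∩B| = 15 + 5 − 8.3333 = 11.67.

11.67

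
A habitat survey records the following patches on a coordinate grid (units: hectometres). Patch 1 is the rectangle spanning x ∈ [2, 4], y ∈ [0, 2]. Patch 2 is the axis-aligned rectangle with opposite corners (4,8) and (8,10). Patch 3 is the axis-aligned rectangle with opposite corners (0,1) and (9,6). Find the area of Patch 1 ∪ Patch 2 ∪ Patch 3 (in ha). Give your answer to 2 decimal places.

55.00

By inclusion–exclusion:
Individual areas: |Patch 1| = 4, |Patch 2| = 8, |Patch 3| = 45.
|Patch 1∩Patch 2| = 0 (no overlap).
|Patch 1∩Patch 3|: x∈[2,4], y∈[1,2] → 2·1 = 2.
|Patch 2∩Patch 3| = 0 (no overlap).
|Patch 1∩Patch 2∩Patch 3| = 0.
|Patch 1 ∪ Patch 2 ∪ Patch 3| = 57 − 2 + 0 = 55.00.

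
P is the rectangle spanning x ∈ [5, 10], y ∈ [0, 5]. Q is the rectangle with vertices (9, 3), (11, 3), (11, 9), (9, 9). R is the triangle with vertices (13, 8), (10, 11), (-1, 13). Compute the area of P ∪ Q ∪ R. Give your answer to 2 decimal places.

By inclusion–exclusion:
Individual areas: |P| = 25, |Q| = 12, |R| = 13.5.
|P∩Q|: x∈[9,10], y∈[3,5] → 1·2 = 2.
|P∩R| = 0.
|Q∩R| = 0.1143.
|P∩Q∩R| = 0.
|P ∪ Q ∪ R| = 50.5 − 2.1143 + 0 = 48.39.

48.39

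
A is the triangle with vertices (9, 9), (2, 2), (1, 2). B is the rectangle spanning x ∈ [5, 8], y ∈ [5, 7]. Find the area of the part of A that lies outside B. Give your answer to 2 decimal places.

|A| = 3.5, |A∩B| = 0.7143.
|A ∖ B| = |A| − |A∩B| = 3.5 − 0.7143 = 2.79.

2.79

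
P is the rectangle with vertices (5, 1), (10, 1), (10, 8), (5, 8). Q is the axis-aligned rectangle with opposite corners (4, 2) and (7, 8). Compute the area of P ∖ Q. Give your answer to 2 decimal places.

|P∩Q|: x∈[5,7], y∈[2,8] → 2·6 = 12.
|P| = 35.
|P ∖ Q| = |P| − |P∩Q| = 35 − 12 = 23.00.

23.00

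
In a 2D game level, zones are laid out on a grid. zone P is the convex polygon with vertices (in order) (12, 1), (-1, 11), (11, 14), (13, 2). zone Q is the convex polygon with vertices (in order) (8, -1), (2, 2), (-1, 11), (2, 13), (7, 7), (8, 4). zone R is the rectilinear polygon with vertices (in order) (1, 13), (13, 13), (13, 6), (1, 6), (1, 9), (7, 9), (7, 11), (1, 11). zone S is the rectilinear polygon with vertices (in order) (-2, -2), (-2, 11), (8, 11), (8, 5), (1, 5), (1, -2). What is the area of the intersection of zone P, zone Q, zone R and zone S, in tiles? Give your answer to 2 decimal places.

8.85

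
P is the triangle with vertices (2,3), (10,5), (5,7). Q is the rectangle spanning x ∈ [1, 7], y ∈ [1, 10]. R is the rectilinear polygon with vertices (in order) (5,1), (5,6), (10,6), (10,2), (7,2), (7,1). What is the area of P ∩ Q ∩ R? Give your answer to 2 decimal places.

The intersection is the polygon with vertices (7,4.25), (5,3.75), (5,6), (7,6).
By the shoelace formula its area is 4.00.

4.00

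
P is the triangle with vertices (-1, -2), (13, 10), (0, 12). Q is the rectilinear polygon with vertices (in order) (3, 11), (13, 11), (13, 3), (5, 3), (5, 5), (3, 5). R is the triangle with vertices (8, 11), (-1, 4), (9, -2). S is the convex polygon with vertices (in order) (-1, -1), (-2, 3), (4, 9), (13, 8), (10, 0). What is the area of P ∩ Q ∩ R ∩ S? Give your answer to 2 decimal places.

19.41

The intersection is the polygon with vertices (3,5), (3,7.111), (5.25,8.861), (8.19,8.534), (8.381,6.041), (5,3.143), (5,5).
By the shoelace formula its area is 19.41.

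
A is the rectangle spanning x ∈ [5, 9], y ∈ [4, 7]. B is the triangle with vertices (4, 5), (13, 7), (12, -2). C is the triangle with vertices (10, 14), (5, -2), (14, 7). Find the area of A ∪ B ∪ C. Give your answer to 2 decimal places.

By inclusion–exclusion:
Individual areas: |A| = 12, |B| = 39.5, |C| = 49.5.
|A∩B| = 6.6577.
|A∩C| = 4.9688.
|B∩C| = 18.6671.
|A∩B∩C| = 3.5334.
|A ∪ B ∪ C| = 101 − 30.2936 + 3.5334 = 74.24.

74.24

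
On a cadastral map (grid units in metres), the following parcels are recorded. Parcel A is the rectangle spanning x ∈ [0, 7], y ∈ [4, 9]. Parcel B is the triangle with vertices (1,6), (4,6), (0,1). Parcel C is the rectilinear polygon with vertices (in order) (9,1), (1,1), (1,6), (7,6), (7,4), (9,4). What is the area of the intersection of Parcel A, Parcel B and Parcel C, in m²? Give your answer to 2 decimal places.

4.40

The intersection is the polygon with vertices (4,6), (2.4,4), (1,4), (1,6).
By the shoelace formula its area is 4.40.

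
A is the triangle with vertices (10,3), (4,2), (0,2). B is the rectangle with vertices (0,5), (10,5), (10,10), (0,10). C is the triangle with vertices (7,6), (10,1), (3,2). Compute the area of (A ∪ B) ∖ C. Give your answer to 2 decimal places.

|A ∪ B| = 52.
|(A ∪ B) ∩ C| = 2.2588.
|(A ∪ B) ∖ C| = 52 − 2.2588 = 49.74.

49.74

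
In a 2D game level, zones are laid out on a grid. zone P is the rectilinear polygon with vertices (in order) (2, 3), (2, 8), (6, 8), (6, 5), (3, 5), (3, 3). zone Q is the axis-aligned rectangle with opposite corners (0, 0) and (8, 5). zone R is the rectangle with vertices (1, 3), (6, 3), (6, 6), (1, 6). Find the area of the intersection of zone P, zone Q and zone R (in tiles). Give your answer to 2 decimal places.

2.00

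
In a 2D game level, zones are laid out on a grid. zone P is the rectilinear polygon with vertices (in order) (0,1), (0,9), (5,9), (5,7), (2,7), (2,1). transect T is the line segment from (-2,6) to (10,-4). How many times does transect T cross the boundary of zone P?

The segment meets the boundary at (2,2.667), (0,4.333).

2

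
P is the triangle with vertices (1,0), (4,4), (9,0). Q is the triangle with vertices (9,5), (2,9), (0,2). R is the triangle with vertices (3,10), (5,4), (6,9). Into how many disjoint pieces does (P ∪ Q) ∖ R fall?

(P ∪ Q) ∖ R is a single connected region.

1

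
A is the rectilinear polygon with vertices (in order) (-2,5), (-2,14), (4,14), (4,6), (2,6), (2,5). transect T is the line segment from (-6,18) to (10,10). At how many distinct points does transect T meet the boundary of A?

2

The segment meets the boundary at (4,13), (2,14).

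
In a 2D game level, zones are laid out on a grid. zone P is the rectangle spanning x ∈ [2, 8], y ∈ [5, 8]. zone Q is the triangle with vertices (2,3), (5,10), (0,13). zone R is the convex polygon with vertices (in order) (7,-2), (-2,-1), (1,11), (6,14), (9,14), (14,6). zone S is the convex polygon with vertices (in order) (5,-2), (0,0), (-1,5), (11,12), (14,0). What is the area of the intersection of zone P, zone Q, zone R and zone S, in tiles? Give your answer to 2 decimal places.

The intersection is the polygon with vertices (2.857,5), (2,5), (2,6.75), (4.143,8).
By the shoelace formula its area is 3.16.

3.16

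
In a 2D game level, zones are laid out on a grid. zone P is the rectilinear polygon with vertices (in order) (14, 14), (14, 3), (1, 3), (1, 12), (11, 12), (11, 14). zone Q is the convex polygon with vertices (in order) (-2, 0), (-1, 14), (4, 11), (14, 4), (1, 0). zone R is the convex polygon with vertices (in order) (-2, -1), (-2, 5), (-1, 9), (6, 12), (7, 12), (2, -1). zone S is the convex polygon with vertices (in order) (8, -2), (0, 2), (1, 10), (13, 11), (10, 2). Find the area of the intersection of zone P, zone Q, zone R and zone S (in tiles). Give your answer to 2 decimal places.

27.72

The intersection is the polygon with vertices (1.414,10.034), (4.957,10.33), (6.061,9.558), (3.538,3), (1,3), (1,9.857).
By the shoelace formula its area is 27.72.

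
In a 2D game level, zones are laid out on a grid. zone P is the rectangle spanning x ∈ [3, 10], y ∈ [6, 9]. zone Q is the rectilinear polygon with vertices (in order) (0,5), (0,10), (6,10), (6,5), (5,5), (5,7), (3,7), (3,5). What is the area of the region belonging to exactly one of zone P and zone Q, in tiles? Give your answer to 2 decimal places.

|zone P| = 21, |zone Q| = 26, |zone P∩zone Q| = 7.
|zone P △ zone Q| = |zone P| + |zone Q| − 2·|zone P∩zone Q| = 21 + 26 − 14 = 33.00.

33.00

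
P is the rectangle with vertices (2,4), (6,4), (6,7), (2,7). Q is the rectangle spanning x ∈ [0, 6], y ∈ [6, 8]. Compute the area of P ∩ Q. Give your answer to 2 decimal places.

4.00

|P∩Q|: x∈[2,6], y∈[6,7] → 4·1 = 4.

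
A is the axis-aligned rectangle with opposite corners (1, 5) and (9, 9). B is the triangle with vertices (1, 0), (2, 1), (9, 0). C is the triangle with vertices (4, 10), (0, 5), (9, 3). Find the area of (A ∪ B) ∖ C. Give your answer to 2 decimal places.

18.45

|A ∪ B| = 36.
|(A ∪ B) ∩ C| = 17.5464.
|(A ∪ B) ∖ C| = 36 − 17.5464 = 18.45.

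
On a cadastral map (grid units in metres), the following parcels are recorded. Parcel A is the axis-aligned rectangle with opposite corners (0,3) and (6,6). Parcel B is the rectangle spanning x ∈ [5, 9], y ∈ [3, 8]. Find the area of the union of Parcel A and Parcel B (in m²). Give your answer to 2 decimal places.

By inclusion–exclusion:
Individual areas: |Parcel A| = 18, |Parcel B| = 20.
|Parcel A∩Parcel B|: x∈[5,6], y∈[3,6] → 1·3 = 3.
|Parcel A ∪ Parcel B| = 38 − 3 = 35.00.

35.00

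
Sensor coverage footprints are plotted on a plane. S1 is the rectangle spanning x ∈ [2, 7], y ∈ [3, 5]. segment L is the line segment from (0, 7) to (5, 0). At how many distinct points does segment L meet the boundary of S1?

2

The segment meets the boundary at (2.857,3), (2,4.2).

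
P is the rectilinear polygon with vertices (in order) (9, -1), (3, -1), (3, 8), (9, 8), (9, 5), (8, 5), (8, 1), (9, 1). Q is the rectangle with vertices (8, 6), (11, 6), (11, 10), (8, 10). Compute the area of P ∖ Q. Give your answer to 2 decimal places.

|P| = 50, |P∩Q| = 2.
|P ∖ Q| = |P| − |P∩Q| = 50 − 2 = 48.00.

48.00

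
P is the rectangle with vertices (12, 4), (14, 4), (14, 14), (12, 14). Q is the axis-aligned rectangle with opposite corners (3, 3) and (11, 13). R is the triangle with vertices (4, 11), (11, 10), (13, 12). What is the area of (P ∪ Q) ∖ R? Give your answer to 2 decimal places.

|P ∪ Q| = 100.
|(P ∪ Q) ∩ R| = 6.6667.
|(P ∪ Q) ∖ R| = 100 − 6.6667 = 93.33.

93.33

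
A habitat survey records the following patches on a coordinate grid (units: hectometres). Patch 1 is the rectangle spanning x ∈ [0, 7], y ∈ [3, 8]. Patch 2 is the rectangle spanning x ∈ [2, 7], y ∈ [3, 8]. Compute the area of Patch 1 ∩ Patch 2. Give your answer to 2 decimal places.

25.00

|Patch 1∩Patch 2|: x∈[2,7], y∈[3,8] → 5·5 = 25.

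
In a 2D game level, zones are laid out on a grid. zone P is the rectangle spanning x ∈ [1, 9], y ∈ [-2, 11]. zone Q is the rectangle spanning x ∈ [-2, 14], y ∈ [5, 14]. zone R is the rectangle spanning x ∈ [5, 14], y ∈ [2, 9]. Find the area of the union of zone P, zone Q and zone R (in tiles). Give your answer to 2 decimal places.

215.00

By inclusion–exclusion:
Individual areas: |zone P| = 104, |zone Q| = 144, |zone R| = 63.
|zone P∩zone Q|: x∈[1,9], y∈[5,11] → 8·6 = 48.
|zone P∩zone R|: x∈[5,9], y∈[2,9] → 4·7 = 28.
|zone Q∩zone R|: x∈[5,14], y∈[5,9] → 9·4 = 36.
|zone P∩zone Q∩zone R| = 16.
|zone P ∪ zone Q ∪ zone R| = 311 − 112 + 16 = 215.00.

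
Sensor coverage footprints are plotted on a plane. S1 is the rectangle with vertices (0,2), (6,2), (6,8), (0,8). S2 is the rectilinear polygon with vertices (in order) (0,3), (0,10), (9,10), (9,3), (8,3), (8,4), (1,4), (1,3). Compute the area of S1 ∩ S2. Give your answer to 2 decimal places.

The intersection is the polygon with vertices (6,8), (6,4), (1,4), (1,3), (0,3), (0,8).
By the shoelace formula its area is 25.00.

25.00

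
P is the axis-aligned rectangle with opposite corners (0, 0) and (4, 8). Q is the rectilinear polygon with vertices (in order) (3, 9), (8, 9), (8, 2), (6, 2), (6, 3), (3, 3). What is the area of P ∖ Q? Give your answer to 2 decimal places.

27.00

|P| = 32, |P∩Q| = 5.
|P ∖ Q| = |P| − |P∩Q| = 32 − 5 = 27.00.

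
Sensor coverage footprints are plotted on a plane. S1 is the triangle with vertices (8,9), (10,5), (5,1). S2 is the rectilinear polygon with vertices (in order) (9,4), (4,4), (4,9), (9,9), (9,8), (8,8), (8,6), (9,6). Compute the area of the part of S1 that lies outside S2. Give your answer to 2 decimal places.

|S1| = 14, |S1∩S2| = 6.9125.
|S1 ∖ S2| = |S1| − |S1∩S2| = 14 − 6.9125 = 7.09.

7.09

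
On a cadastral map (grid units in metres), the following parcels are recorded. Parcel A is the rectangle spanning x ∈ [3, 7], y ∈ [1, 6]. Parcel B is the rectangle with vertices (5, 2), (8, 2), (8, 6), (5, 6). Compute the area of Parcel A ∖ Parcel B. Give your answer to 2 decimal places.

|Parcel A∩Parcel B|: x∈[5,7], y∈[2,6] → 2·4 = 8.
|Parcel A| = 20.
|Parcel A ∖ Parcel B| = |Parcel A| − |Parcel A∩Parcel B| = 20 − 8 = 12.00.

12.00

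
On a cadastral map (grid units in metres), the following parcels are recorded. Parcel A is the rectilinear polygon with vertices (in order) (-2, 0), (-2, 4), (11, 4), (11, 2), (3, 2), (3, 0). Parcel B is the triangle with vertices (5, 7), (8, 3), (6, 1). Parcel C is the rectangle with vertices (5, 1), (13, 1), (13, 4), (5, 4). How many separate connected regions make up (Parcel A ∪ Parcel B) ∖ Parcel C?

(Parcel A ∪ Parcel B) ∖ Parcel C splits into 2 disjoint pieces (area 24, area 2.625).

2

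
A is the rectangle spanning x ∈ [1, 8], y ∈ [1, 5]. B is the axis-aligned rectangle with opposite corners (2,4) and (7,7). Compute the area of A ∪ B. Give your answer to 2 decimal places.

By inclusion–exclusion:
Individual areas: |A| = 28, |B| = 15.
|A∩B|: x∈[2,7], y∈[4,5] → 5·1 = 5.
|A ∪ B| = 43 − 5 = 38.00.

38.00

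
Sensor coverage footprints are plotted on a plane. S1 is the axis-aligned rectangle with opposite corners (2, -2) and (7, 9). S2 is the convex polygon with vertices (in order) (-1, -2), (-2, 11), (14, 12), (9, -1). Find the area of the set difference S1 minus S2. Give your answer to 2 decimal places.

|S1| = 55, |S1∩S2| = 52.25.
|S1 ∖ S2| = |S1| − |S1∩S2| = 55 − 52.25 = 2.75.

2.75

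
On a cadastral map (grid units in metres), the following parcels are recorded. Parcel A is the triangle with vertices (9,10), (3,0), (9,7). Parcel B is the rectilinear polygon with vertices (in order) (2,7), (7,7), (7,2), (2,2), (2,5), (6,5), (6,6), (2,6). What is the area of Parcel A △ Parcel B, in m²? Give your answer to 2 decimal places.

23.03

|Parcel A| = 9, |Parcel B| = 21, |Parcel A∩Parcel B| = 3.4857.
|Parcel A △ Parcel B| = |Parcel A| + |Parcel B| − 2·|Parcel A∩Parcel B| = 9 + 21 − 6.9714 = 23.03.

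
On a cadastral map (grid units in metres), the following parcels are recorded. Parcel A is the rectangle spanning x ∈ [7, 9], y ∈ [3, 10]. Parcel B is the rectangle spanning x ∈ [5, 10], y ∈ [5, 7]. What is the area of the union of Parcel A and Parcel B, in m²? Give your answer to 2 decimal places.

By inclusion–exclusion:
Individual areas: |Parcel A| = 14, |Parcel B| = 10.
|Parcel A∩Parcel B|: x∈[7,9], y∈[5,7] → 2·2 = 4.
|Parcel A ∪ Parcel B| = 24 − 4 = 20.00.

20.00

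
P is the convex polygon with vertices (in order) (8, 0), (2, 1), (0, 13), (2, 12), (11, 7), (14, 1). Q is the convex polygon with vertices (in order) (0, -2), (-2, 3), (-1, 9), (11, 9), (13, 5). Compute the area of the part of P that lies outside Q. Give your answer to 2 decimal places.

34.02

|P| = 102.5, |P∩Q| = 68.4758.
|P ∖ Q| = |P| − |P∩Q| = 102.5 − 68.4758 = 34.02.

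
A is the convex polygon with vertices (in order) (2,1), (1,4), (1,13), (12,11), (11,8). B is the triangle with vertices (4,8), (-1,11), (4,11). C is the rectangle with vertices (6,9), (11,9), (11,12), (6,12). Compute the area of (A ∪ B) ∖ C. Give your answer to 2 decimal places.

67.54

|A ∪ B| = 80.7.
|(A ∪ B) ∩ C| = 13.1591.
|(A ∪ B) ∖ C| = 80.7 − 13.1591 = 67.54.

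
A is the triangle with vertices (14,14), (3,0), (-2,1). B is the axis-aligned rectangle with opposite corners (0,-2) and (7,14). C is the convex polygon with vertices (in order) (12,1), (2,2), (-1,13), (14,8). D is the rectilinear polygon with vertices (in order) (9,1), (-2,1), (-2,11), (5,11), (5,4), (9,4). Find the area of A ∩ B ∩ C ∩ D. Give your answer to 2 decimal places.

11.99

The intersection is the polygon with vertices (4.384,1.762), (2,2), (1.498,3.842), (5,6.688), (5,4), (6.143,4).
By the shoelace formula its area is 11.99.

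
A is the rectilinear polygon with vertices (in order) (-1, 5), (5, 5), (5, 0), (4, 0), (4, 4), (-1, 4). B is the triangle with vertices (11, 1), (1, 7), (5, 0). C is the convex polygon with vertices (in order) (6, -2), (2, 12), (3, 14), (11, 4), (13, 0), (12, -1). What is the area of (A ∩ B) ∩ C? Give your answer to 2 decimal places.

The region (A ∩ B) ∩ C is the polygon with vertices (5,4.6), (5,1.5), (4,5), (4.333,5).
By the shoelace formula its area is 1.62.

1.62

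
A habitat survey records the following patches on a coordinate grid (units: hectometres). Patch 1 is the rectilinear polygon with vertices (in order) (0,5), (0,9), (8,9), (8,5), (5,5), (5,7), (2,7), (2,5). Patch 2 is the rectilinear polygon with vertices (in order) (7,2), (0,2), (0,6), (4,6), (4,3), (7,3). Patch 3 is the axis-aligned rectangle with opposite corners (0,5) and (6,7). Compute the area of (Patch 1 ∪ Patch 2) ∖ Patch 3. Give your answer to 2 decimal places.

|Patch 1 ∪ Patch 2| = 43.
|(Patch 1 ∪ Patch 2) ∩ Patch 3| = 8.
|(Patch 1 ∪ Patch 2) ∖ Patch 3| = 43 − 8 = 35.00.

35.00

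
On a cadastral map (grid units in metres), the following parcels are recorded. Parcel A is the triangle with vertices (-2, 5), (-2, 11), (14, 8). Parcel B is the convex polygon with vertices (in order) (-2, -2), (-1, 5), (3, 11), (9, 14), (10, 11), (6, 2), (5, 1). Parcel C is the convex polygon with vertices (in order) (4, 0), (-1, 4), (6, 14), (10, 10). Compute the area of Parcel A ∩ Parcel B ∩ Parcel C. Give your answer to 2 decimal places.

The intersection is the polygon with vertices (8.286,7.143), (8.141,6.901), (-0.043,5.367), (3.216,10.022), (9.077,8.923).
By the shoelace formula its area is 23.02.

23.02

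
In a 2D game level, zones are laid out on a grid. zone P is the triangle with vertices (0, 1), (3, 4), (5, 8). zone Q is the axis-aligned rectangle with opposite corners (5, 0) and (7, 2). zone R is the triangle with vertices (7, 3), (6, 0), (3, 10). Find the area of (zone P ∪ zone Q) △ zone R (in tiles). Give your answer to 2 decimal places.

|zone P ∪ zone Q| = 7.
|(zone P ∪ zone Q) ∩ zone R| = 1.4683.
|(zone P ∪ zone Q) △ zone R| = 7 + 9.5 − 2.9367 = 13.56.

13.56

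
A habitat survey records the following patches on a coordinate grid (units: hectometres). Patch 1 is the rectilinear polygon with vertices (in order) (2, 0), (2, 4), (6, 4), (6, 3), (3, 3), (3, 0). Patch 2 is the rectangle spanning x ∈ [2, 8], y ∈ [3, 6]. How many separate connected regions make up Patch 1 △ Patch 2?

2

Patch 1 △ Patch 2 splits into 2 disjoint pieces (area 3, area 14).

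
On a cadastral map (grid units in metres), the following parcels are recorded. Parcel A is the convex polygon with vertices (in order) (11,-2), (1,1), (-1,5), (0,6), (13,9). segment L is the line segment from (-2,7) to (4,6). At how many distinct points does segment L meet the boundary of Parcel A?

1

The segment meets the boundary at (1.677,6.387).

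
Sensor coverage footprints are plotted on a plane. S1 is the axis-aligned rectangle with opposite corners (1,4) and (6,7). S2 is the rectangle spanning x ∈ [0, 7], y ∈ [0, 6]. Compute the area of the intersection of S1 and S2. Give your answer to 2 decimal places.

|S1∩S2|: x∈[1,6], y∈[4,6] → 5·2 = 10.

10.00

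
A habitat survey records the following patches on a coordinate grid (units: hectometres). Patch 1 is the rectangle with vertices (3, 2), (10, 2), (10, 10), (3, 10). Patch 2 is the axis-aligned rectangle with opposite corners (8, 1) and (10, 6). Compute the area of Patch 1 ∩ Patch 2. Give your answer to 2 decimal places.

8.00

|Patch 1∩Patch 2|: x∈[8,10], y∈[2,6] → 2·4 = 8.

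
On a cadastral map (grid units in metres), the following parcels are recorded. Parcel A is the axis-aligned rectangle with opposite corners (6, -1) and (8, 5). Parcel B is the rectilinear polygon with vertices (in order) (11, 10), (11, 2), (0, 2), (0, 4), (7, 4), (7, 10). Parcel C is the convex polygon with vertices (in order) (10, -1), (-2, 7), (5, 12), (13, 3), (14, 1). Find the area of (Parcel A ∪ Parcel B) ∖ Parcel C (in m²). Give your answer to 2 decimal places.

|Parcel A ∪ Parcel B| = 53.
|(Parcel A ∪ Parcel B) ∩ Parcel C| = 31.
|(Parcel A ∪ Parcel B) ∖ Parcel C| = 53 − 31 = 22.00.

22.00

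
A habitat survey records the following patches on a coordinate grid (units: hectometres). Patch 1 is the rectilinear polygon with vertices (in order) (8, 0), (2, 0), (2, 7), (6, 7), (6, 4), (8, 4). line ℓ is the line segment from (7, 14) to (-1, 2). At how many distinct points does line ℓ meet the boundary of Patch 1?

2

The segment meets the boundary at (2,6.5), (2.333,7).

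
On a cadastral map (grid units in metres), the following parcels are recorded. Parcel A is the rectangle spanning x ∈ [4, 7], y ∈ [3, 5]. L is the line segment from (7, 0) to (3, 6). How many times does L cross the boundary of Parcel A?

2

The segment meets the boundary at (4,4.5), (5,3).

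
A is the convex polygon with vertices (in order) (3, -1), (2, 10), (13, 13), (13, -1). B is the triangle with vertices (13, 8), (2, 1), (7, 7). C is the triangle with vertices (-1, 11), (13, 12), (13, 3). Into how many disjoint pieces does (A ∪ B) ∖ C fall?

(A ∪ B) ∖ C splits into 2 disjoint pieces (area 73.2567, area 2.4839).

2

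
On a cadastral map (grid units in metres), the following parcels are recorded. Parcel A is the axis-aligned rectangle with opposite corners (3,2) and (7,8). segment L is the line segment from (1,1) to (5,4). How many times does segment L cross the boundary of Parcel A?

The segment meets the boundary at (3,2.5).

1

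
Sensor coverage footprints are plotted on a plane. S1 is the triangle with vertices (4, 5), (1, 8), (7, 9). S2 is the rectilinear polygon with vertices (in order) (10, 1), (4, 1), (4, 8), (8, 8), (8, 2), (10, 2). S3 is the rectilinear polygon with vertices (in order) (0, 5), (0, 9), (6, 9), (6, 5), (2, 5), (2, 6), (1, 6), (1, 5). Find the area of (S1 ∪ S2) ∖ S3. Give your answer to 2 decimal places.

|S1 ∪ S2| = 37.125.
|(S1 ∪ S2) ∩ S3| = 12.5833.
|(S1 ∪ S2) ∖ S3| = 37.125 − 12.5833 = 24.54.

24.54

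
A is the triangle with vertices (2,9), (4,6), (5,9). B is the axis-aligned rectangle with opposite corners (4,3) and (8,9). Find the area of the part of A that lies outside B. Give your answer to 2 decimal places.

|A| = 4.5, |A∩B| = 1.5.
|A ∖ B| = |A| − |A∩B| = 4.5 − 1.5 = 3.00.

3.00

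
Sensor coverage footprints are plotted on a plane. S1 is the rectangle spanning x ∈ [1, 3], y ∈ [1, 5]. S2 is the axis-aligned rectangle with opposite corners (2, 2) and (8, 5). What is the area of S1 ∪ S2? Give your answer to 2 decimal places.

23.00

By inclusion–exclusion:
Individual areas: |S1| = 8, |S2| = 18.
|S1∩S2|: x∈[2,3], y∈[2,5] → 1·3 = 3.
|S1 ∪ S2| = 26 − 3 = 23.00.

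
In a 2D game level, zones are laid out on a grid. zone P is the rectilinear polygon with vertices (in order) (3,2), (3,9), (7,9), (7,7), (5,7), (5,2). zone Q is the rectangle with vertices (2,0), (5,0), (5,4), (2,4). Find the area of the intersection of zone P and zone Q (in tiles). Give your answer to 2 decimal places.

The intersection is the polygon with vertices (3,4), (5,4), (5,2), (3,2).
By the shoelace formula its area is 4.00.

4.00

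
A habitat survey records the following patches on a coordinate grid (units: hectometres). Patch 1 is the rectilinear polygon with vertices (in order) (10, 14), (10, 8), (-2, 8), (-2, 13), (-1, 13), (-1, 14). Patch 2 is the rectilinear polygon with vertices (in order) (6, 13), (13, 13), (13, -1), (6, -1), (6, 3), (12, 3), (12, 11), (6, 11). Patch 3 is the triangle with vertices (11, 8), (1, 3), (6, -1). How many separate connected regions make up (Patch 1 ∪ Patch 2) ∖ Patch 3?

(Patch 1 ∪ Patch 2) ∖ Patch 3 is a single connected region.

1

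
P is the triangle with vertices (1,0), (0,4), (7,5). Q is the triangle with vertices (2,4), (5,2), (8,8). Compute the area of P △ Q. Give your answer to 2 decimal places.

16.40

|P| = 14.5, |Q| = 12, |P∩Q| = 5.0511.
|P △ Q| = |P| + |Q| − 2·|P∩Q| = 14.5 + 12 − 10.1022 = 16.40.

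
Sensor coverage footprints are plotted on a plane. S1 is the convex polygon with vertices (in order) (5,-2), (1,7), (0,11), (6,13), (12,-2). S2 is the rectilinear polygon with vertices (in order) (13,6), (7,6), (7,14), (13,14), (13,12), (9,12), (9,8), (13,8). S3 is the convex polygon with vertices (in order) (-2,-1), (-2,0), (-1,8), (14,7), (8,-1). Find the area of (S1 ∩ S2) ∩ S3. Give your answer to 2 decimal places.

2.16

The region (S1 ∩ S2) ∩ S3 is the polygon with vertices (7,6), (7,7.467), (8.247,7.384), (8.8,6).
By the shoelace formula its area is 2.16.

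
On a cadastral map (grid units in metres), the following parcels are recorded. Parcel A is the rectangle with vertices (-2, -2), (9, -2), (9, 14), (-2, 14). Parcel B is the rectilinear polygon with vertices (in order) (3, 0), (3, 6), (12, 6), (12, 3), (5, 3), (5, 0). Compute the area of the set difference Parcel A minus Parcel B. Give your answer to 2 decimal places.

152.00

|Parcel A| = 176, |Parcel A∩Parcel B| = 24.
|Parcel A ∖ Parcel B| = |Parcel A| − |Parcel A∩Parcel B| = 176 − 24 = 152.00.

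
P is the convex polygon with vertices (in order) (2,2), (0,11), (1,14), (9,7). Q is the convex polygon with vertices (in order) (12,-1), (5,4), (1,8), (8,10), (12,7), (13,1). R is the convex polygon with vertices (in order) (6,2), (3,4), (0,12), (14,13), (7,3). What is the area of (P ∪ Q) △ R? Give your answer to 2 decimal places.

72.14

|P ∪ Q| = 96.2994.
|(P ∪ Q) ∩ R| = 53.8311.
|(P ∪ Q) △ R| = 96.2994 + 83.5 − 107.6621 = 72.14.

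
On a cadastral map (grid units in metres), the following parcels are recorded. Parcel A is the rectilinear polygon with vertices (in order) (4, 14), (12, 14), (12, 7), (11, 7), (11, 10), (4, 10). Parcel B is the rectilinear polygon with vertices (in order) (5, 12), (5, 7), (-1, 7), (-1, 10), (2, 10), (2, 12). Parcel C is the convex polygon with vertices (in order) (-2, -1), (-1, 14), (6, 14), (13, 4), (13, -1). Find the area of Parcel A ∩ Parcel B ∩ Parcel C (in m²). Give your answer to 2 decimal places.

The intersection is the polygon with vertices (4,12), (5,12), (5,10), (4,10).
By the shoelace formula its area is 2.00.

2.00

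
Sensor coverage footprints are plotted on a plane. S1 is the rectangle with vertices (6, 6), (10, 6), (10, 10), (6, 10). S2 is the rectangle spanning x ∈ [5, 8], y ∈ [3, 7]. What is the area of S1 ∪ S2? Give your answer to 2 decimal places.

26.00

By inclusion–exclusion:
Individual areas: |S1| = 16, |S2| = 12.
|S1∩S2|: x∈[6,8], y∈[6,7] → 2·1 = 2.
|S1 ∪ S2| = 28 − 2 = 26.00.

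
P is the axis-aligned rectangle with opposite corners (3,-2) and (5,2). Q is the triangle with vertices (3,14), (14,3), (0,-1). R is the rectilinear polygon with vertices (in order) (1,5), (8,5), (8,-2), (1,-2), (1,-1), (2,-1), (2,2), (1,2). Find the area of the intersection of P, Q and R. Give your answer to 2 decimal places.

3.71

The intersection is the polygon with vertices (5,2), (5,0.429), (3,-0.143), (3,2).
By the shoelace formula its area is 3.71.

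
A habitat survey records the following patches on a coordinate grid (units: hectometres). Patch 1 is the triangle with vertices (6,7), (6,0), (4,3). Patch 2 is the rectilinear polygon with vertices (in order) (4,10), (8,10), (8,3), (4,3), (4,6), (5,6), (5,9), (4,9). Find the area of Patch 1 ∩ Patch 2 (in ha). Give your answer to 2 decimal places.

4.00

The intersection is the polygon with vertices (6,3), (4,3), (6,7).
By the shoelace formula its area is 4.00.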